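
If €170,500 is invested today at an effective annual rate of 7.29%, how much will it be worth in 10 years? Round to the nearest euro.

FV = 170,500 × (1 + 0.0729)^10 = 344,601.2403

€344,601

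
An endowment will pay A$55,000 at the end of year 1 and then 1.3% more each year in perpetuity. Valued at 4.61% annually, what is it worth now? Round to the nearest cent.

A$1,661,631.42

PV = PMT / (i − g) = 55000 / (0.0461 − 0.013) = 55000 / 0.033100 = 1,661,631.4199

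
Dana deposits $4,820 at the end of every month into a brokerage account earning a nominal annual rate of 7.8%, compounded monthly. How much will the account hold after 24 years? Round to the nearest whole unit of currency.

Periodic rate i = 0.078/12 = 0.0065; n = 24 × 12 = 288 periods.
Accumulation factor s(288|0.0065) = 840.311041; FV = 4820 × 840.311041 = 4,050,299.2193

$4,050,299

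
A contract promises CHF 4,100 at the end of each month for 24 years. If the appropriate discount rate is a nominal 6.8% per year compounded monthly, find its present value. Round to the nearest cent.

Periodic rate i = 0.068/12 = 0.00566667; n = 24 × 12 = 288 periods.
Annuity factor a(288|0.00566667) = 141.804538; PV = 4100 × 141.804538 = 581,398.6057

CHF 581,398.61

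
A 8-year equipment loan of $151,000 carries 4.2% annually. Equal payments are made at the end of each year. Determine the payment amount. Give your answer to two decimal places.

$22,613.29

Annuity-PV factor = 6.677489; PMT = 151000 / 6.677489 = 22,613.2920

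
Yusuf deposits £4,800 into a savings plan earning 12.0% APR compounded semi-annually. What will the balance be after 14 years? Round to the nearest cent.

Periodic rate i = 0.12/2 = 0.06; n = 14 × 2 = 28 periods.
4,800 × (1+0.06)^28 = 4,800 × 5.111687 = 24,536.0961

£24,536.10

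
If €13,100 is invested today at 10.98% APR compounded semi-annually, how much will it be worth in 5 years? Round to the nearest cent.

€22,355.49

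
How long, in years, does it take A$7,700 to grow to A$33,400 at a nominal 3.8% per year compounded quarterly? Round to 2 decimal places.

38.80 years

Periodic rate i = 0.038/4 = 0.0095.
(1+i)^n = 33400/7700 = 4.33766, so n = ln 4.33766 / ln 1.0095 = 155.1889 quarters
= 155.1889/4 years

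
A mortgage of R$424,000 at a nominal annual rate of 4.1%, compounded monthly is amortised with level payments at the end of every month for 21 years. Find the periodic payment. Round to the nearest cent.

R$2,512.25

Periodic rate i = 0.041/12 = 0.00341667; n = 21 × 12 = 252 periods.
PMT = 424000 / ( [1 − (1+0.00341667)^(−252)] / 0.00341667 ) = 424000 / 168.772691 = 2,512.2548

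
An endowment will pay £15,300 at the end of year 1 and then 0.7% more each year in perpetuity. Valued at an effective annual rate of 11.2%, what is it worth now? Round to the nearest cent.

£145,714.29

PV = PMT / (i − g) = 15300 / (0.112 − 0.007) = 15300 / 0.105000 = 145,714.2857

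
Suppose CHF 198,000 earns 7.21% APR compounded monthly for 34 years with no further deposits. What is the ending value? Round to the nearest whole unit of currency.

CHF 2,280,915

With 12 periods per year: i = 0.00600833, n = 408.
FV = PV·(1+i)^n = 198,000 × 11.519773 = 2,280,915.0583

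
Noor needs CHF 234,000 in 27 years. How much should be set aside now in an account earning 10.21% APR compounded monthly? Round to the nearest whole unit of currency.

Periodic rate i = 0.1021/12 = 0.00850833; n = 27 × 12 = 324 periods.
PV = FV·(1+i)^(−n) = 234,000 × 0.064246 = 15,033.5215

CHF 15,034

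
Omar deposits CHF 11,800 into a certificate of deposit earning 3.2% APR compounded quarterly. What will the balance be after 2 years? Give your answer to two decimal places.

With 4 periods per year: i = 0.008, n = 8.
FV = 11,800 × (1 + 0.008)^8 = 12,576.6873

CHF 12,576.69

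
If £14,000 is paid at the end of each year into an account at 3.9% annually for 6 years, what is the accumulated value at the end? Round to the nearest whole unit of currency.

Accumulation factor s(6|0.039) = 6.616324; FV = 14000 × 6.616324 = 92,628.5326

£92,629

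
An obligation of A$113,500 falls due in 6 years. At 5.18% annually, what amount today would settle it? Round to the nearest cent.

Discount factor = (1+0.0518)^(−6) = 0.738586; PV = 113,500 × 0.738586 = 83,829.4975

A$83,829.50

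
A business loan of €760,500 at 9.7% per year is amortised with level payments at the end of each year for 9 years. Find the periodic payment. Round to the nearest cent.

€130,483.04

Annuity-PV factor = 5.828344; PMT = 760500 / 5.828344 = 130,483.0410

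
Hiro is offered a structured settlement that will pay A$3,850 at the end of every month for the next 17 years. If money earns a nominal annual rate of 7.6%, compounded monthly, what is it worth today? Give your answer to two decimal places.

Periodic rate i = 0.076/12 = 0.00633333; n = 17 × 12 = 204 periods.
Annuity factor a(204|0.00633333) = 114.340685; PV = 3850 × 114.340685 = 440,211.6387

A$440,211.64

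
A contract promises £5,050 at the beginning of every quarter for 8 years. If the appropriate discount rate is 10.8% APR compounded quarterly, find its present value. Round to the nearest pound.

£110,195

i = 0.108/4 = 0.027 per quarter; n = 8·4 = 32.
PV = PMT · [1 − (1+i)^(−n)] / i × (1+i) = 5050 · 21.820710 = 110,194.5874
(Beginning-of-period payments → annuity-due factor ×(1+i).)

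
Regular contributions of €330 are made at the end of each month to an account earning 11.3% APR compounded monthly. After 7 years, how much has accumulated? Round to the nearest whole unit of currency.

€41,964

With 12 periods per year: i = 0.00941667, n = 84.
FV = PMT · [(1+i)^n − 1] / i = 330 · 127.163142 = 41,963.8367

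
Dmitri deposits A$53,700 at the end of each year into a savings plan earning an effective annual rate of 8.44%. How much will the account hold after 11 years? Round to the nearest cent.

A$915,117.82

FV = 53700 × [(1+0.0844)^11 − 1] / 0.0844 = 53700 × 17.041300 = 915,117.8200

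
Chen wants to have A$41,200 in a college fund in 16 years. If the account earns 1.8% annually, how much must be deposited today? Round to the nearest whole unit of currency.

Discount factor = (1+0.018)^(−16) = 0.751684; PV = 41,200 × 0.751684 = 30,969.3983

A$30,969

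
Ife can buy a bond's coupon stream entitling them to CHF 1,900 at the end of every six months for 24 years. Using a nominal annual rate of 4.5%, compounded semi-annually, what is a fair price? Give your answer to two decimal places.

i = 0.045/2 = 0.0225 per half-year; n = 24·2 = 48.
PV = 1900 × [1 − (1+0.0225)^(−48)] / 0.0225 = 1900 × 29.169548 = 55,422.1408

CHF 55,422.14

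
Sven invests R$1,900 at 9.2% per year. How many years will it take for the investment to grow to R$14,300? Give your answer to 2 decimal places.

(1+i)^n = 14300/1900 = 7.52632, so n = ln 7.52632 / ln 1.092 = 22.9336 years

22.93 years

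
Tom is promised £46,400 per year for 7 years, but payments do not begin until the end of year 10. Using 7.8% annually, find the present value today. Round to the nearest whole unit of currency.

£123,726

Value one period before first payment (t=9): 46400 × [1 − (1+0.078)^(−7)] / 0.078 = 46400 × 5.242173 = 243,236.8306
Discount back 9 years: 243,236.8306 × (1+0.078)^(−9) = 243,236.8306 × 0.508664 = 123,725.8620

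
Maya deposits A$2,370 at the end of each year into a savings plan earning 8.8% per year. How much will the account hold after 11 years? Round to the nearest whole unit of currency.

FV = PMT · [(1+i)^n − 1] / i = 2370 · 17.372950 = 41,173.8915

A$41,174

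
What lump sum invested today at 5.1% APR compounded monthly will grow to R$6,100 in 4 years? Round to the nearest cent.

R$4,976.47

Periodic rate i = 0.051/12 = 0.00425; n = 4 × 12 = 48 periods.
Discount factor = (1+0.00425)^(−48) = 0.815815; PV = 6,100 × 0.815815 = 4,976.4712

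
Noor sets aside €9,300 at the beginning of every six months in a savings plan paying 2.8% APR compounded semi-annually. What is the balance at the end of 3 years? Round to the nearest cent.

€58,598.90

i = 0.028/2 = 0.014 per half-year; n = 3·2 = 6.
FV = PMT · [(1+i)^n − 1] / i × (1+i) = 9300 · 6.300957 = 58,598.8987
(Beginning-of-period payments → annuity-due factor ×(1+i).)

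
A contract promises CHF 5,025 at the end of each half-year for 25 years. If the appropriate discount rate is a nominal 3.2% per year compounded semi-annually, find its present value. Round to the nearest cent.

CHF 172,048.65

With 2 periods per year: i = 0.016, n = 50.
PV = 5025 × [1 − (1+0.016)^(−50)] / 0.016 = 5025 × 34.238538 = 172,048.6550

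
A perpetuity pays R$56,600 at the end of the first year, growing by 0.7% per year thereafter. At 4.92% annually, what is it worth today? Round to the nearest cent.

R$1,341,232.23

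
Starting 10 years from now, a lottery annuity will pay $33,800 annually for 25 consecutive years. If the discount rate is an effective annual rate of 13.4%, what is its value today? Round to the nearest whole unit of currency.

Value one period before first payment (t=9): 33800 × [1 − (1+0.134)^(−25)] / 0.134 = 33800 × 7.140899 = 241,362.3968
Discount back 9 years: 241,362.3968 × (1+0.134)^(−9) = 241,362.3968 × 0.322465 = 77,830.9119

$77,831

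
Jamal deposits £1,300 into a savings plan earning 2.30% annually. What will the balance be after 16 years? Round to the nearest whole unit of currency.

£1,870

1,300 × (1+0.023)^16 = 1,300 × 1.438832 = 1,870.4818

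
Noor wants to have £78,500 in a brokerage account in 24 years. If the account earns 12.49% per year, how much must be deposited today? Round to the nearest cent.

£4,657.32

PV = FV·(1+i)^(−n) = 78,500 × 0.059329 = 4,657.3154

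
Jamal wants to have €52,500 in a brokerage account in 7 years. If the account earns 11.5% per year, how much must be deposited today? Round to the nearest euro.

€24,504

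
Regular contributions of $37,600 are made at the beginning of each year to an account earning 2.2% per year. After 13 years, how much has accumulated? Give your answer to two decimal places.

$571,118.41

Accumulation factor s(13|0.022) × (1+i) = 15.189320; FV = 37600 × 15.189320 = 571,118.4133
Payments are at the start of each period, so multiply by (1+i).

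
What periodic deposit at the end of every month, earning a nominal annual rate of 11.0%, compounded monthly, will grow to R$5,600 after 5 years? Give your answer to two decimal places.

Periodic rate i = 0.11/12 = 0.00916667; n = 5 × 12 = 60 periods.
PMT = 5600 / ( [(1+0.00916667)^60 − 1] / 0.00916667 ) = 5600 / 79.518080 = 70.4242

R$70.42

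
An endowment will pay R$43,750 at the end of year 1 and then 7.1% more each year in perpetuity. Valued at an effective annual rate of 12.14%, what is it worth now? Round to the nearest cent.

R$868,055.56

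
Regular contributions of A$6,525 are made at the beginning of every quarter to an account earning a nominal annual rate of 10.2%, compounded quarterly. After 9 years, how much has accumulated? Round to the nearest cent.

A$387,213.46

Periodic rate i = 0.102/4 = 0.0255; n = 9 × 4 = 36 periods.
FV = 6525 × [(1+0.0255)^36 − 1] / 0.0255 × (1+i) = 6525 × 59.343059 = 387,213.4585
Payments are at the start of each period, so multiply by (1+i).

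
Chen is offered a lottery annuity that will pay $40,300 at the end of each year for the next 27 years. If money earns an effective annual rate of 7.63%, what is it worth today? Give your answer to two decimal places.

$455,637.78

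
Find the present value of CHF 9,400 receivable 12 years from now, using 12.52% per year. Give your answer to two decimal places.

PV = 9,400 / (1 + 0.1252)^12 = 9,400 / 4.118667 = 2,282.2918

CHF 2,282.29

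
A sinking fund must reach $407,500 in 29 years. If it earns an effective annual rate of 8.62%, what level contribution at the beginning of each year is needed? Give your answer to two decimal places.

$3,233.96

FV-annuity factor × (1+i) = 126.006558; PMT = 407500 / 126.006558 = 3,233.9587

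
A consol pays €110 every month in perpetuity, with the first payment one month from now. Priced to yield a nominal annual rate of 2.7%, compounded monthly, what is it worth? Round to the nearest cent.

Periodic rate i = 0.027/12 = 0.00225.
PV = PMT / i = 110 / 0.00225 = 48,888.8889

€48,888.89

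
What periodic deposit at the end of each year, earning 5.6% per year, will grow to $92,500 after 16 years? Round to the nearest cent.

$3,723.30

FV-annuity factor = 24.843525; PMT = 92500 / 24.843525 = 3,723.3042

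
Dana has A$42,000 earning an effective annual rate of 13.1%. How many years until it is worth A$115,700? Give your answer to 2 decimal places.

8.23 years

(1+i)^n = 115700/42000 = 2.75476, so n = ln 2.75476 / ln 1.131 = 8.2316 years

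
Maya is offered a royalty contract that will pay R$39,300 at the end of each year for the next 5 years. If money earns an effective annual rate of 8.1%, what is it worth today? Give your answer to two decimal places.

R$156,500.81

Annuity factor a(5|0.081) = 3.982209; PV = 39300 × 3.982209 = 156,500.8082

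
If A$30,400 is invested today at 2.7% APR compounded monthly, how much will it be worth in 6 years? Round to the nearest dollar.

A$35,740

i = 0.027/12 = 0.00225 per month; n = 6·12 = 72.
30,400 × (1+0.00225)^72 = 30,400 × 1.175646 = 35,739.6469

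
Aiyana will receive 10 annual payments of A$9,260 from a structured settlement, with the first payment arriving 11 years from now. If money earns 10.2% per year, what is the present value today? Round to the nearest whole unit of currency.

A$21,358

Value one period before first payment (t=10): 9260 × [1 − (1+0.102)^(−10)] / 0.102 = 9260 × 6.092127 = 56,413.0999
Discount back 10 years: 56,413.0999 × (1+0.102)^(−10) = 56,413.0999 × 0.378603 = 21,358.1690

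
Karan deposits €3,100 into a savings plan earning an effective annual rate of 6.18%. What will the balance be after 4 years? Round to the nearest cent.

€3,940.33

FV = 3,100 × (1 + 0.0618)^4 = 3,940.3298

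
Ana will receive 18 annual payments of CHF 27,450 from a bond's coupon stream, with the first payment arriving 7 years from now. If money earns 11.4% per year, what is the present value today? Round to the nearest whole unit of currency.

CHF 107,941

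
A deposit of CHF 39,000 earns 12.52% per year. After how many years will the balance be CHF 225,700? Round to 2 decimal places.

14.88 years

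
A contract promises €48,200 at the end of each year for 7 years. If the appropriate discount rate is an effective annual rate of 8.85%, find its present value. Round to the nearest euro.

Annuity factor a(7|0.0885) = 5.058385; PV = 48200 × 5.058385 = 243,814.1350

€243,814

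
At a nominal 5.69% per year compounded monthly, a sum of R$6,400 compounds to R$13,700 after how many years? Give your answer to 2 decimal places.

13.41 years

Periodic rate i = 0.0569/12 = 0.00474167.
n = ln(13700/6400) / ln(1+0.00474167) = ln(2.14062) / 0.004730 = 160.8930 months
= 160.8930/12 years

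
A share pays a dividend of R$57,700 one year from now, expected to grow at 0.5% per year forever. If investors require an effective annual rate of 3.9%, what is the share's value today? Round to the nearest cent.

R$1,697,058.82

PV = D₁/(r − g) = 57700/(0.039 − 0.005) = 1,697,058.8235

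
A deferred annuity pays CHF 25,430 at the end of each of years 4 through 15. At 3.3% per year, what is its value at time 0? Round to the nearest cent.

CHF 225,579.07

PV at t=3 (ordinary 12-year annuity): 25430 × a(12|0.033) = 25430 × 9.778076 = 248,656.4691
PV₀ = 248,656.4691 / (1+0.033)^3 = 248,656.4691 / 1.102303 = 225,579.0679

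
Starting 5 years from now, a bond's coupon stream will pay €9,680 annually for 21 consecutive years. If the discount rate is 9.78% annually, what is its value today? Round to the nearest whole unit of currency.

PV at t=4 (ordinary 21-year annuity): 9680 × a(21|0.0978) = 9680 × 8.783918 = 85,028.3229
PV₀ = 85,028.3229 / (1+0.0978)^4 = 85,028.3229 / 1.452422 = 58,542.4249

€58,542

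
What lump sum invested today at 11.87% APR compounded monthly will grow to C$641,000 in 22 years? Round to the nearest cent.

C$47,677.54

i = 0.1187/12 = 0.00989167 per month; n = 22·12 = 264.
PV = 641,000 / (1 + 0.00989167)^264 = 641,000 / 13.444485 = 47,677.5417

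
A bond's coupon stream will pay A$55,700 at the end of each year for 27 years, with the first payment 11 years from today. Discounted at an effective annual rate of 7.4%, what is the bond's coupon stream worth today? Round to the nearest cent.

A$314,984.43

Value one period before first payment (t=10): 55700 × [1 − (1+0.074)^(−27)] / 0.074 = 55700 × 11.547200 = 643,179.0603
PV₀ = 643,179.0603 / (1+0.074)^10 = 643,179.0603 / 2.041939 = 314,984.4275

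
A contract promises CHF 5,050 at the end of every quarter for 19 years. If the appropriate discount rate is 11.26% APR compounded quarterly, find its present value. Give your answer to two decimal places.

CHF 157,643.02

Periodic rate i = 0.1126/4 = 0.02815; n = 19 × 4 = 76 periods.
PV = 5050 × [1 − (1+0.02815)^(−76)] / 0.02815 = 5050 × 31.216441 = 157,643.0247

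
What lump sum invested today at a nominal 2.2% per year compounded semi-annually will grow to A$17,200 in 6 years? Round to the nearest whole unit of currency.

i = 0.022/2 = 0.011 per half-year; n = 6·2 = 12.
Discount factor = (1+0.011)^(−12) = 0.876973; PV = 17,200 × 0.876973 = 15,083.9325

A$15,084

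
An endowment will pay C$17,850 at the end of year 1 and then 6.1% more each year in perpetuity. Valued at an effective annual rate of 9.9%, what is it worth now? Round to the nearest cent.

C$469,736.84

PV = D₁/(r − g) = 17850/(0.099 − 0.061) = 469,736.8421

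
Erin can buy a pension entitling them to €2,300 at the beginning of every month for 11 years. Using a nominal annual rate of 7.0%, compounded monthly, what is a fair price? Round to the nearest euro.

Periodic rate i = 0.07/12 = 0.00583333; n = 11 × 12 = 132 periods.
PV = 2300 × [1 − (1+0.00583333)^(−132)] / 0.00583333 × (1+i) = 2300 × 92.413084 = 212,550.0930
Payments are at the start of each period, so multiply by (1+i).

€212,550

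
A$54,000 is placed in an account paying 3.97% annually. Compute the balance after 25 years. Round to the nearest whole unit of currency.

FV = PV·(1+i)^n = 54,000 × 2.646678 = 142,920.6093

A$142,921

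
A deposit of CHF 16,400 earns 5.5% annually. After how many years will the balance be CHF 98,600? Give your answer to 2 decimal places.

(1+i)^n = 98600/16400 = 6.01220, so n = ln 6.01220 / ln 1.055 = 33.5033 years

33.50 years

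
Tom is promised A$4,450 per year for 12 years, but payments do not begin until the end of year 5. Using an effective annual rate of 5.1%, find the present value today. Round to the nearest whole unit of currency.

A$32,144

Value one period before first payment (t=4): 4450 × [1 − (1+0.051)^(−12)] / 0.051 = 4450 × 8.813475 = 39,219.9631
PV₀ = 39,219.9631 / (1+0.051)^4 = 39,219.9631 / 1.220143 = 32,143.7333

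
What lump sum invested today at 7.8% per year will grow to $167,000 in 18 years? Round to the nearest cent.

PV = FV·(1+i)^(−n) = 167,000 × 0.258739 = 43,209.4537

$43,209.45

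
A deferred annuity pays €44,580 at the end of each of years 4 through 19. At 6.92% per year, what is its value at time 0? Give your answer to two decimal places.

€346,374.84

PV at t=3 (ordinary 16-year annuity): 44580 × a(16|0.0692) = 44580 × 9.496927 = 423,373.0274
Discount back 3 years: 423,373.0274 × (1+0.0692)^(−3) = 423,373.0274 × 0.818132 = 346,374.8382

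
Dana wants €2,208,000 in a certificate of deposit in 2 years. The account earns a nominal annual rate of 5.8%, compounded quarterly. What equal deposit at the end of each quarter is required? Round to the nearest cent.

€262,295.40

With 4 periods per year: i = 0.0145, n = 8.
FV-annuity factor = 8.417990; PMT = 2.208e+06 / 8.417990 = 262,295.3968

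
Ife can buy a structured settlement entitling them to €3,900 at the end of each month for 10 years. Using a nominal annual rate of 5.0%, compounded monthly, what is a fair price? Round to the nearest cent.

€367,697.27

Periodic rate i = 0.05/12 = 0.00416667; n = 10 × 12 = 120 periods.
PV = 3900 × [1 − (1+0.00416667)^(−120)] / 0.00416667 = 3900 × 94.281350 = 367,697.2663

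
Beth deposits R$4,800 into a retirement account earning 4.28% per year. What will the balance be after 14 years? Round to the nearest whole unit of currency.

4,800 × (1+0.0428)^14 = 4,800 × 1.798102 = 8,630.8894

R$8,631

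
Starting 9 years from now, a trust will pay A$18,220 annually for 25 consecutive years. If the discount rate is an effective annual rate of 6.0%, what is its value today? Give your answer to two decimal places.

PV at t=8 (ordinary 25-year annuity): 18220 × a(25|0.06) = 18220 × 12.783356 = 232,912.7492
Discount back 8 years: 232,912.7492 × (1+0.06)^(−8) = 232,912.7492 × 0.627412 = 146,132.3403

A$146,132.34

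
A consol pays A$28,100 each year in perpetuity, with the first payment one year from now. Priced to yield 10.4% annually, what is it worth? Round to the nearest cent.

A$270,192.31

PV = C/r = 28100/0.104 = 270,192.3077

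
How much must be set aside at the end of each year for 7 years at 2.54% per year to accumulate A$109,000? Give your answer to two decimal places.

A$14,424.55

PMT = 109000 / ( [(1+0.0254)^7 − 1] / 0.0254 ) = 109000 / 7.556563 = 14,424.5473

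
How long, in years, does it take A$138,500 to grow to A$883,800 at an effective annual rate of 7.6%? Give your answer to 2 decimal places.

25.30 years

(1+i)^n = 883800/138500 = 6.38123, so n = ln 6.38123 / ln 1.076 = 25.3017 years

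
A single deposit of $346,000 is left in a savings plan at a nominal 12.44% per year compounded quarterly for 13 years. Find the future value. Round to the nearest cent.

$1,701,049.75

Periodic rate i = 0.1244/4 = 0.0311; n = 13 × 4 = 52 periods.
346,000 × (1+0.0311)^52 = 346,000 × 4.916329 = 1,701,049.7496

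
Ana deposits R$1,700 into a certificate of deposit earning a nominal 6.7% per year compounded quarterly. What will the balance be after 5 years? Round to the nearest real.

R$2,370

i = 0.067/4 = 0.01675 per quarter; n = 5·4 = 20.
FV = 1,700 × (1 + 0.01675)^20 = 2,369.9138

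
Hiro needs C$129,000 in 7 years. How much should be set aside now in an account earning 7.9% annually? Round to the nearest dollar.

C$75,760

PV = FV·(1+i)^(−n) = 129,000 × 0.587286 = 75,759.9357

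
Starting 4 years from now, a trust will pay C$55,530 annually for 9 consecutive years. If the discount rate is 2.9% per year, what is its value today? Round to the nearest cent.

PV at t=3 (ordinary 9-year annuity): 55530 × a(9|0.029) = 55530 × 7.822545 = 434,385.9093
Discount back 3 years: 434,385.9093 × (1+0.029)^(−3) = 434,385.9093 × 0.917812 = 398,684.7325

C$398,684.73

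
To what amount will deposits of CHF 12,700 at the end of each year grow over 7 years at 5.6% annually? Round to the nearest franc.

CHF 105,310

FV = 12700 × [(1+0.056)^7 − 1] / 0.056 = 12700 × 8.292117 = 105,309.8855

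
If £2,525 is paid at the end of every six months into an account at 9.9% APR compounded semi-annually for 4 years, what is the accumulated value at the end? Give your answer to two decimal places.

£24,068.42

With 2 periods per year: i = 0.0495, n = 8.
Accumulation factor s(8|0.0495) = 9.532049; FV = 2525 × 9.532049 = 24,068.4231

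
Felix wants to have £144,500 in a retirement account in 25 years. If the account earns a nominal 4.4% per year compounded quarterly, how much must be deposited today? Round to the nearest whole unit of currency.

i = 0.044/4 = 0.011 per quarter; n = 25·4 = 100.
Discount factor = (1+0.011)^(−100) = 0.334876; PV = 144,500 × 0.334876 = 48,389.6285

£48,390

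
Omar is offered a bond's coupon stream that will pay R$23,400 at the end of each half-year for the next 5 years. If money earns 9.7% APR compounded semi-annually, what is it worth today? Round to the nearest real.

R$182,012

With 2 periods per year: i = 0.0485, n = 10.
Annuity factor a(10|0.0485) = 7.778294; PV = 23400 × 7.778294 = 182,012.0767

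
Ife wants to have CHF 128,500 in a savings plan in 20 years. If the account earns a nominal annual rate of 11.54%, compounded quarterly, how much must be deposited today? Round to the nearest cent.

CHF 13,204.99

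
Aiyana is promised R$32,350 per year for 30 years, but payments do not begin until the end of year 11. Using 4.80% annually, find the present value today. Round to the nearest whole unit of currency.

PV at t=10 (ordinary 30-year annuity): 32350 × a(30|0.048) = 32350 × 15.729220 = 508,840.2768
PV₀ = 508,840.2768 / (1+0.048)^10 = 508,840.2768 / 1.598133 = 318,396.7703

R$318,397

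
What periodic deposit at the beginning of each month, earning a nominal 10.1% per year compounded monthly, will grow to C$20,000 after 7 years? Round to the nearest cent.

With 12 periods per year: i = 0.00841667, n = 84.
PMT = 20000 / ( [(1+0.00841667)^84 − 1] / 0.00841667 × (1+i) ) = 20000 / 122.436642 = 163.3498

C$163.35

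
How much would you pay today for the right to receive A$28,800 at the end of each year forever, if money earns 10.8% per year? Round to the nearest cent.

A$266,666.67

PV = C/r = 28800/0.108 = 266,666.6667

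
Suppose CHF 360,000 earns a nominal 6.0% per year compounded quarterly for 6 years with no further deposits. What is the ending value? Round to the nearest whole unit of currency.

CHF 514,621

i = 0.06/4 = 0.015 per quarter; n = 6·4 = 24.
FV = 360,000 × (1 + 0.015)^24 = 514,621.0123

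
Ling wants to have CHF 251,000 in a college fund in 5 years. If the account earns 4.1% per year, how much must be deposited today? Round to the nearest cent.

PV = 251,000 / (1 + 0.041)^5 = 251,000 / 1.222513 = 205,314.7138

CHF 205,314.71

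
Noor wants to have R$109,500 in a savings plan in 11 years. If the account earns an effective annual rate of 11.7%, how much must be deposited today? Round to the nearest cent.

R$32,421.21

PV = 109,500 / (1 + 0.117)^11 = 109,500 / 3.377419 = 32,421.2097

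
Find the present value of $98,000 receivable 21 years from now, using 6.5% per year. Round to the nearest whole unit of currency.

PV = FV·(1+i)^(−n) = 98,000 × 0.266476 = 26,114.6562

$26,115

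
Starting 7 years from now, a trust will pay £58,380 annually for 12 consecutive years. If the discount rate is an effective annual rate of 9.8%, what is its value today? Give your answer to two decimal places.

£229,244.68

PV at t=6 (ordinary 12-year annuity): 58380 × a(12|0.098) = 58380 × 6.880963 = 401,710.6211
PV₀ = 401,710.6211 / (1+0.098)^6 = 401,710.6211 / 1.752323 = 229,244.6841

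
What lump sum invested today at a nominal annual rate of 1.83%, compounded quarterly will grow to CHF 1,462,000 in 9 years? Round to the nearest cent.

i = 0.0183/4 = 0.004575 per quarter; n = 9·4 = 36.
Discount factor = (1+0.004575)^(−36) = 0.848467; PV = 1,462,000 × 0.848467 = 1,240,458.3736

CHF 1,240,458.37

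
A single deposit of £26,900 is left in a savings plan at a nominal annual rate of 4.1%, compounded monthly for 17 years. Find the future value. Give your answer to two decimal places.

With 12 periods per year: i = 0.00341667, n = 204.
26,900 × (1+0.00341667)^204 = 26,900 × 2.005337 = 53,943.5583

£53,943.56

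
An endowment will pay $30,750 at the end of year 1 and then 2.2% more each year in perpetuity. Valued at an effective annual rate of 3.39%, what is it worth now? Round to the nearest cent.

$2,584,033.61

PV = D₁/(r − g) = 30750/(0.0339 − 0.022) = 2,584,033.6134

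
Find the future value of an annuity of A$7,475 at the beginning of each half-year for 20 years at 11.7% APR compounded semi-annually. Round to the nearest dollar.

i = 0.117/2 = 0.0585 per half-year; n = 20·2 = 40.
FV = PMT · [(1+i)^n − 1] / i × (1+i) = 7475 · 157.766964 = 1,179,308.0523
Payments are at the start of each period, so multiply by (1+i).

A$1,179,308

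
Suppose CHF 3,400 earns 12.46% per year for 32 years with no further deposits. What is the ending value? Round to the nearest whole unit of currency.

3,400 × (1+0.1246)^32 = 3,400 × 42.848787 = 145,685.8763

CHF 145,686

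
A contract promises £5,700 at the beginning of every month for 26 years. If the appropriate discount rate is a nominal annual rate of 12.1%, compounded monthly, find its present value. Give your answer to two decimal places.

With 12 periods per year: i = 0.0100833, n = 312.
Annuity factor a(312|0.0100833) × (1+i) = 95.795258; PV = 5700 × 95.795258 = 546,032.9722
(Beginning-of-period payments → annuity-due factor ×(1+i).)

£546,032.97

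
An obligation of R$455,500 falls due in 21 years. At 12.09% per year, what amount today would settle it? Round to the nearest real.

R$41,456

Discount factor = (1+0.1209)^(−21) = 0.091011; PV = 455,500 × 0.091011 = 41,455.6882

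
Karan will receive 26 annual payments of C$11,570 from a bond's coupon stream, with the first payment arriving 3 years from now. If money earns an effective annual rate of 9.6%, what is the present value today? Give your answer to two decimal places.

Value one period before first payment (t=2): 11570 × [1 − (1+0.096)^(−26)] / 0.096 = 11570 × 9.455819 = 109,403.8305
PV₀ = 109,403.8305 / (1+0.096)^2 = 109,403.8305 / 1.201216 = 91,077.5668

C$91,077.57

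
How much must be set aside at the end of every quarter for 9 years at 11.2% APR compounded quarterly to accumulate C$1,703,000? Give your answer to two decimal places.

C$28,009.61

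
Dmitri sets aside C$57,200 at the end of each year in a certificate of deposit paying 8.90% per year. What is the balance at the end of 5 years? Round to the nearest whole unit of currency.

FV = 57200 × [(1+0.089)^5 − 1] / 0.089 = 57200 × 5.972798 = 341,644.0220

C$341,644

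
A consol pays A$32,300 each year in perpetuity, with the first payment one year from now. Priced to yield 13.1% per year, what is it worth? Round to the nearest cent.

A$246,564.89

PV = PMT / i = 32300 / 0.131 = 246,564.8855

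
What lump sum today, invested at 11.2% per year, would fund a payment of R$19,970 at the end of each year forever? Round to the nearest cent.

PV = C/r = 19970/0.112 = 178,303.5714

R$178,303.57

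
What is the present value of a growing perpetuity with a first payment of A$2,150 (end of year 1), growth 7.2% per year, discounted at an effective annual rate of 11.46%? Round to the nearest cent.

PV = D₁/(r − g) = 2150/(0.1146 − 0.072) = 50,469.4836

A$50,469.48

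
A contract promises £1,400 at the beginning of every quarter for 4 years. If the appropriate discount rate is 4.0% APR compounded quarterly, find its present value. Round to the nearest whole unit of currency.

£20,811

Periodic rate i = 0.04/4 = 0.01; n = 4 × 4 = 16 periods.
PV = PMT · [1 − (1+i)^(−n)] / i × (1+i) = 1400 · 14.865053 = 20,811.0735
(Beginning-of-period payments → annuity-due factor ×(1+i).)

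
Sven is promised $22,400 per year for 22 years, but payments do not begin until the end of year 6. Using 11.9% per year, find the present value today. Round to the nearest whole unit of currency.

PV at t=5 (ordinary 22-year annuity): 22400 × a(22|0.119) = 22400 × 7.695104 = 172,370.3278
PV₀ = 172,370.3278 / (1+0.119)^5 = 172,370.3278 / 1.754488 = 98,245.3660

$98,245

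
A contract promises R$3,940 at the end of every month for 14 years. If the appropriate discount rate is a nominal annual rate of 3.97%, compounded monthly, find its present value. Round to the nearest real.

R$507,171

Periodic rate i = 0.0397/12 = 0.00330833; n = 14 × 12 = 168 periods.
PV = PMT · [1 − (1+i)^(−n)] / i = 3940 · 128.723534 = 507,170.7259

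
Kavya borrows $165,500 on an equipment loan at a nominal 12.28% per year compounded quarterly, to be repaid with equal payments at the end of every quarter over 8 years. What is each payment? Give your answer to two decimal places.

$8,194.73

With 4 periods per year: i = 0.0307, n = 32.
PMT = 165500 / ( [1 − (1+0.0307)^(−32)] / 0.0307 ) = 165500 / 20.195908 = 8,194.7293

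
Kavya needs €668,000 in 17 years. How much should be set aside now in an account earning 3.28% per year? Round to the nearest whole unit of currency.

€385,923

Discount factor = (1+0.0328)^(−17) = 0.577729; PV = 668,000 × 0.577729 = 385,922.9137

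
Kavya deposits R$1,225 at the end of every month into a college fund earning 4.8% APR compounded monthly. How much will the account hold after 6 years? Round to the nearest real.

Periodic rate i = 0.048/12 = 0.004; n = 6 × 12 = 72 periods.
Accumulation factor s(72|0.004) = 83.247831; FV = 1225 × 83.247831 = 101,978.5925

R$101,979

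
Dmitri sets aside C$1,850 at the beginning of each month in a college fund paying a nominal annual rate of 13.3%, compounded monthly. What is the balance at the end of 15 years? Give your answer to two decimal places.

Periodic rate i = 0.133/12 = 0.0110833; n = 15 × 12 = 180 periods.
FV = 1850 × [(1+0.0110833)^180 − 1] / 0.0110833 × (1+i) = 1850 × 572.162779 = 1,058,501.1411
Payments are at the start of each period, so multiply by (1+i).

C$1,058,501.14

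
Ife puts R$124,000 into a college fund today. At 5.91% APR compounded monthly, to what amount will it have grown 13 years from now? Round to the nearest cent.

R$266,852.43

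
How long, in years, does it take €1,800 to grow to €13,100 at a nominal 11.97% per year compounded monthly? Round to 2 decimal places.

16.66 years

Periodic rate i = 0.1197/12 = 0.009975.
n = ln(13100/1800) / ln(1+0.009975) = ln(7.27778) / 0.009926 = 199.9708 months
= 199.9708/12 years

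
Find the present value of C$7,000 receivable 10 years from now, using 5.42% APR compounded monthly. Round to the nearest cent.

C$4,076.06

i = 0.0542/12 = 0.00451667 per month; n = 10·12 = 120.
Discount factor = (1+0.00451667)^(−120) = 0.582294; PV = 7,000 × 0.582294 = 4,076.0586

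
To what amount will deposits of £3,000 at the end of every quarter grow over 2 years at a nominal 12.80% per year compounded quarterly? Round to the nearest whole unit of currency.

£26,867

Periodic rate i = 0.128/4 = 0.032; n = 2 × 4 = 8 periods.
FV = 3000 × [(1+0.032)^8 − 1] / 0.032 = 3000 × 8.955697 = 26,867.0923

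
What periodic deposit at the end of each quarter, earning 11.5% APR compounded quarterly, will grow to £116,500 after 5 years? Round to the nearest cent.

£4,391.04

With 4 periods per year: i = 0.02875, n = 20.
FV-annuity factor = 26.531316; PMT = 116500 / 26.531316 = 4,391.0374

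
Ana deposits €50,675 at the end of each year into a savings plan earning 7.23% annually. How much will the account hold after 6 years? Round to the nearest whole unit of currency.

FV = PMT · [(1+i)^n − 1] / i = 50675 · 7.194881 = 364,600.5804

€364,601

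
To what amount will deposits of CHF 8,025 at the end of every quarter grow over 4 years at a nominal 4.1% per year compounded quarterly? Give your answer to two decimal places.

CHF 138,759.02

i = 0.041/4 = 0.01025 per quarter; n = 4·4 = 16.
FV = 8025 × [(1+0.01025)^16 − 1] / 0.01025 = 8025 × 17.290844 = 138,759.0237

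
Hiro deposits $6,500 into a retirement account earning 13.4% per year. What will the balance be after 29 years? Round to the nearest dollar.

6,500 × (1+0.134)^29 = 6,500 × 38.351167 = 249,282.5846

$249,283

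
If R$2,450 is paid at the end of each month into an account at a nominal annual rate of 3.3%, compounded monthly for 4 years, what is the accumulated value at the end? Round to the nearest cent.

R$125,530.52

Periodic rate i = 0.033/12 = 0.00275; n = 4 × 12 = 48 periods.
Accumulation factor s(48|0.00275) = 51.236948; FV = 2450 × 51.236948 = 125,530.5215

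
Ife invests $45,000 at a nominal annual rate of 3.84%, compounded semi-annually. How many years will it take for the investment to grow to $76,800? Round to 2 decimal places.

Periodic rate i = 0.0384/2 = 0.0192.
(1+i)^n = 76800/45000 = 1.70667, so n = ln 1.70667 / ln 1.0192 = 28.1072 half-years
= 28.1072/2 years

14.05 years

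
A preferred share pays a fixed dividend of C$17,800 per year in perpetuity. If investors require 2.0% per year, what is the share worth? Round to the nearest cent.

C$890,000.00

PV = C/r = 17800/0.02 = 890,000.0000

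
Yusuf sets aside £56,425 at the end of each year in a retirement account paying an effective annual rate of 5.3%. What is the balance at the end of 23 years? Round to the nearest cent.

£2,427,168.31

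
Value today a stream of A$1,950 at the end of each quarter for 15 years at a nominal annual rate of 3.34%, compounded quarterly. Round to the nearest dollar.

Periodic rate i = 0.0334/4 = 0.00835; n = 15 × 4 = 60 periods.
Annuity factor a(60|0.00835) = 47.043577; PV = 1950 × 47.043577 = 91,734.9757

A$91,735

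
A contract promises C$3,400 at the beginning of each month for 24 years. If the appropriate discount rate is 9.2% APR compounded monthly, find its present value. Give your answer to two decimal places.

Periodic rate i = 0.092/12 = 0.00766667; n = 24 × 12 = 288 periods.
Annuity factor a(288|0.00766667) × (1+i) = 116.865261; PV = 3400 × 116.865261 = 397,341.8884
(annuity-due: payments at period start, so ×(1+i).)

C$397,341.89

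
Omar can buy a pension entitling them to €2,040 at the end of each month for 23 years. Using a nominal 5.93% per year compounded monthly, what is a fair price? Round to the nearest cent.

i = 0.0593/12 = 0.00494167 per month; n = 23·12 = 276.
PV = PMT · [1 − (1+i)^(−n)] / i = 2040 · 150.450873 = 306,919.7803

€306,919.78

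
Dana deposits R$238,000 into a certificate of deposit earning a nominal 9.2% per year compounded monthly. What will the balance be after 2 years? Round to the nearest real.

Periodic rate i = 0.092/12 = 0.00766667; n = 2 × 12 = 24 periods.
FV = 238,000 × (1 + 0.00766667)^24 = 285,879.0802

R$285,879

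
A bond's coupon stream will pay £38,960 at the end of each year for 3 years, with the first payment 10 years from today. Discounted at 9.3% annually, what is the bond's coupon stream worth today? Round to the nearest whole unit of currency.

£44,062

PV at t=9 (ordinary 3-year annuity): 38960 × a(3|0.093) = 38960 × 2.517822 = 98,094.3304
Discount back 9 years: 98,094.3304 × (1+0.093)^(−9) = 98,094.3304 × 0.449178 = 44,061.8218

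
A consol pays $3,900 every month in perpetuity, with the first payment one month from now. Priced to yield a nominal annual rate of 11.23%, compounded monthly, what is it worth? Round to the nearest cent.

$416,740.87

Periodic rate i = 0.1123/12 = 0.00935833.
PV = C/r = 3900/0.00935833 = 416,740.8727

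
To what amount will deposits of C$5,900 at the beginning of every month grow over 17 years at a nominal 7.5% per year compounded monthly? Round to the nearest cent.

C$2,436,046.85

With 12 periods per year: i = 0.00625, n = 204.
FV = 5900 × [(1+0.00625)^204 − 1] / 0.00625 × (1+i) = 5900 × 412.889296 = 2,436,046.8481
Payments are at the start of each period, so multiply by (1+i).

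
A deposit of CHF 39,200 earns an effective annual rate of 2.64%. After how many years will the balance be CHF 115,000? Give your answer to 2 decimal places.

n = ln(115000/39200) / ln(1+0.0264) = ln(2.93367) / 0.026058 = 41.3030 years

41.30 years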